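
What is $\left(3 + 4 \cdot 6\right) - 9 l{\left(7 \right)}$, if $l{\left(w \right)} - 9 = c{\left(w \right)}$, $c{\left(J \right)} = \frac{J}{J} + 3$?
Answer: $-90$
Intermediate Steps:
$c{\left(J \right)} = 4$ ($c{\left(J \right)} = 1 + 3 = 4$)
$l{\left(w \right)} = 13$ ($l{\left(w \right)} = 9 + 4 = 13$)
$\left(3 + 4 \cdot 6\right) - 9 l{\left(7 \right)} = \left(3 + 4 \cdot 6\right) - 117 = \left(3 + 24\right) - 117 = 27 - 117 = -90$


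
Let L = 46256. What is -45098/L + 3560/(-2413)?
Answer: -136746417/55807864 ≈ -2.4503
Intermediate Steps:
-45098/L + 3560/(-2413) = -45098/46256 + 3560/(-2413) = -45098*1/46256 + 3560*(-1/2413) = -22549/23128 - 3560/2413 = -136746417/55807864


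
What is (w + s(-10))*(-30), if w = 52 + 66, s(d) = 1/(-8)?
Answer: -14145/4 ≈ -3536.3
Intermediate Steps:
s(d) = -⅛
w = 118
(w + s(-10))*(-30) = (118 - ⅛)*(-30) = (943/8)*(-30) = -14145/4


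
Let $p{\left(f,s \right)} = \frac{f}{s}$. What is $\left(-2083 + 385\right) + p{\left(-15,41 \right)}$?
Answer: $- \frac{69633}{41} \approx -1698.4$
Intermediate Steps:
$\left(-2083 + 385\right) + p{\left(-15,41 \right)} = \left(-2083 + 385\right) - \frac{15}{41} = -1698 - \frac{15}{41} = - \frac{69633}{41}$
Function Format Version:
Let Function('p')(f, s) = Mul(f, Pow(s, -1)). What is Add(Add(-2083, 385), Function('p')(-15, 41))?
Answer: Rational(-69633, 41) ≈ -1698.4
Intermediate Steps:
Add(Add(-2083, 385), Function('p')(-15, 41)) = Add(Add(-2083, 385), Mul(-15, Pow(41, -1))) = Add(-1698, Mul(-15, Rational(1, 41))) = Add(-1698, Rational(-15, 41)) = Rational(-69633, 41)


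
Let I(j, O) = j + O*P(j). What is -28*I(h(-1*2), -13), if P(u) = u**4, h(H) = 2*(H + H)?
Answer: 1491168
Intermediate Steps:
h(H) = 4*H (h(H) = 2*(2*H) = 4*H)
I(j, O) = j + O*j**4
-28*I(h(-1*2), -13) = -28*(4*(-1*2) - 13*(4*(-1*2))**4) = -28*(4*(-2) - 13*(4*(-2))**4) = -28*(-8 - 13*(-8)**4) = -28*(-8 - 13*4096) = -28*(-8 - 53248) = -28*(-53256) = 1491168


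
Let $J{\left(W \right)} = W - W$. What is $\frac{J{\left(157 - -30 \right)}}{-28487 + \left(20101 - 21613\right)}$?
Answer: $0$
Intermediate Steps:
$J{\left(W \right)} = 0$
$\frac{J{\left(157 - -30 \right)}}{-28487 + \left(20101 - 21613\right)} = \frac{0}{-28487 + \left(20101 - 21613\right)} = \frac{0}{-28487 - 1512} = \frac{0}{-29999} = 0 \left(- \frac{1}{29999}\right) = 0$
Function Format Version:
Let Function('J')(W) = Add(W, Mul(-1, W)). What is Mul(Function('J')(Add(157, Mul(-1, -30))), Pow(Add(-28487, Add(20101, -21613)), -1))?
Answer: 0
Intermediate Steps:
Function('J')(W) = 0
Mul(Function('J')(Add(157, Mul(-1, -30))), Pow(Add(-28487, Add(20101, -21613)), -1)) = Mul(0, Pow(Add(-28487, Add(20101, -21613)), -1)) = Mul(0, Pow(Add(-28487, -1512), -1)) = Mul(0, Pow(-29999, -1)) = Mul(0, Rational(-1, 29999)) = 0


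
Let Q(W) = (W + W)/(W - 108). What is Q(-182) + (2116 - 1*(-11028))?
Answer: 1906062/145 ≈ 13145.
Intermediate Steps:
Q(W) = 2*W/(-108 + W) (Q(W) = (2*W)/(-108 + W) = 2*W/(-108 + W))
Q(-182) + (2116 - 1*(-11028)) = 2*(-182)/(-108 - 182) + (2116 - 1*(-11028)) = 2*(-182)/(-290) + (2116 + 11028) = 2*(-182)*(-1/290) + 13144 = 182/145 + 13144 = 1906062/145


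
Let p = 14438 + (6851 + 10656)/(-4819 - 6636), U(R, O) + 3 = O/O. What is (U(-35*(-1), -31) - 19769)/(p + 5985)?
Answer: -226476805/233927958 ≈ -0.96815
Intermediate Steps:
U(R, O) = -2 (U(R, O) = -3 + O/O = -3 + 1 = -2)
p = 165369783/11455 (p = 14438 + 17507/(-11455) = 14438 + 17507*(-1/11455) = 14438 - 17507/11455 = 165369783/11455 ≈ 14436.)
(U(-35*(-1), -31) - 19769)/(p + 5985) = (-2 - 19769)/(165369783/11455 + 5985) = -19771/233927958/11455 = -19771*11455/233927958 = -226476805/233927958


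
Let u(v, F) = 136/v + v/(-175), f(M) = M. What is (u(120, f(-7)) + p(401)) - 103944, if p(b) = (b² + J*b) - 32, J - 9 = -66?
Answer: 3566687/105 ≈ 33968.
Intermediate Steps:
J = -57 (J = 9 - 66 = -57)
p(b) = -32 + b² - 57*b (p(b) = (b² - 57*b) - 32 = -32 + b² - 57*b)
u(v, F) = 136/v - v/175 (u(v, F) = 136/v + v*(-1/175) = 136/v - v/175)
(u(120, f(-7)) + p(401)) - 103944 = ((136/120 - 1/175*120) + (-32 + 401² - 57*401)) - 103944 = ((136*(1/120) - 24/35) + (-32 + 160801 - 22857)) - 103944 = ((17/15 - 24/35) + 137912) - 103944 = (47/105 + 137912) - 103944 = 14480807/105 - 103944 = 3566687/105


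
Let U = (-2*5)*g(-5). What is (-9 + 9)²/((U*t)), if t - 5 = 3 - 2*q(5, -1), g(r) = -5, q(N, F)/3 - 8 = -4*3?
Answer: 0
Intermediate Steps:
q(N, F) = -12 (q(N, F) = 24 + 3*(-4*3) = 24 + 3*(-12) = 24 - 36 = -12)
t = 32 (t = 5 + (3 - 2*(-12)) = 5 + (3 + 24) = 5 + 27 = 32)
U = 50 (U = -2*5*(-5) = -10*(-5) = 50)
(-9 + 9)²/((U*t)) = (-9 + 9)²/((50*32)) = 0²/1600 = 0*(1/1600) = 0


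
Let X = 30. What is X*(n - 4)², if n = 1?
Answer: 270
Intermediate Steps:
X*(n - 4)² = 30*(1 - 4)² = 30*(-3)² = 30*9 = 270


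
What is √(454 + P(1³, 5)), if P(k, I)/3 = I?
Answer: √469 ≈ 21.656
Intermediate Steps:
P(k, I) = 3*I
√(454 + P(1³, 5)) = √(454 + 3*5) = √(454 + 15) = √469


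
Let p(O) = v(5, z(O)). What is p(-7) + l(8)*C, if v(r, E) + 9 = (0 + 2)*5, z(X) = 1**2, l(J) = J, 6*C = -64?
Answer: -253/3 ≈ -84.333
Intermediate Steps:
C = -32/3 (C = (1/6)*(-64) = -32/3 ≈ -10.667)
z(X) = 1
v(r, E) = 1 (v(r, E) = -9 + (0 + 2)*5 = -9 + 2*5 = -9 + 10 = 1)
p(O) = 1
p(-7) + l(8)*C = 1 + 8*(-32/3) = 1 - 256/3 = -253/3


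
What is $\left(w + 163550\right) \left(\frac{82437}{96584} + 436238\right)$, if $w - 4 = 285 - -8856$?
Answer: $\frac{7276278186721155}{96584} \approx 7.5336 \cdot 10^{10}$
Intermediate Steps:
$w = 9145$ ($w = 4 + \left(285 - -8856\right) = 4 + \left(285 + 8856\right) = 4 + 9141 = 9145$)
$\left(w + 163550\right) \left(\frac{82437}{96584} + 436238\right) = \left(9145 + 163550\right) \left(\frac{82437}{96584} + 436238\right) = 172695 \left(82437 \cdot \frac{1}{96584} + 436238\right) = 172695 \left(\frac{82437}{96584} + 436238\right) = 172695 \cdot \frac{42133693429}{96584} = \frac{7276278186721155}{96584}$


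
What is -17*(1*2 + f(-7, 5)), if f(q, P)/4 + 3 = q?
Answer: 646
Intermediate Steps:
f(q, P) = -12 + 4*q
-17*(1*2 + f(-7, 5)) = -17*(1*2 + (-12 + 4*(-7))) = -17*(2 + (-12 - 28)) = -17*(2 - 40) = -17*(-38) = 646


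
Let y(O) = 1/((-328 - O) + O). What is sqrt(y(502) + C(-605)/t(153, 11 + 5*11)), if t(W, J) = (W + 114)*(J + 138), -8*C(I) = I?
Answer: I*sqrt(3680169758)/1488792 ≈ 0.040747*I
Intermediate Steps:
C(I) = -I/8
y(O) = -1/328 (y(O) = 1/(-328) = -1/328)
t(W, J) = (114 + W)*(138 + J)
sqrt(y(502) + C(-605)/t(153, 11 + 5*11)) = sqrt(-1/328 + (-1/8*(-605))/(15732 + 114*(11 + 5*11) + 138*153 + (11 + 5*11)*153)) = sqrt(-1/328 + 605/(8*(15732 + 114*(11 + 55) + 21114 + (11 + 55)*153))) = sqrt(-1/328 + 605/(8*(15732 + 114*66 + 21114 + 66*153))) = sqrt(-1/328 + 605/(8*(15732 + 7524 + 21114 + 10098))) = sqrt(-1/328 + (605/8)/54468) = sqrt(-1/328 + (605/8)*(1/54468)) = sqrt(-1/328 + 605/435744) = sqrt(-29663/17865504) = I*sqrt(3680169758)/1488792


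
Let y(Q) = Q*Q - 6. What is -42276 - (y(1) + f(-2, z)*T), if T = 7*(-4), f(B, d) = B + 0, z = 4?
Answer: -42327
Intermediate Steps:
y(Q) = -6 + Q² (y(Q) = Q² - 6 = -6 + Q²)
f(B, d) = B
T = -28
-42276 - (y(1) + f(-2, z)*T) = -42276 - ((-6 + 1²) - 2*(-28)) = -42276 - ((-6 + 1) + 56) = -42276 - (-5 + 56) = -42276 - 1*51 = -42276 - 51 = -42327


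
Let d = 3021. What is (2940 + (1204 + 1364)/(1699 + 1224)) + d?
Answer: 17426571/2923 ≈ 5961.9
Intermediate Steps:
(2940 + (1204 + 1364)/(1699 + 1224)) + d = (2940 + (1204 + 1364)/(1699 + 1224)) + 3021 = (2940 + 2568/2923) + 3021 = 8596188/2923 + 3021 = 17426571/2923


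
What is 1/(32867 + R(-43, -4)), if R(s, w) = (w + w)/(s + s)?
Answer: 43/1413285 ≈ 3.0426e-5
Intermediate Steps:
R(s, w) = w/s (R(s, w) = (2*w)/((2*s)) = (2*w)*(1/(2*s)) = w/s)
1/(32867 + R(-43, -4)) = 1/(32867 - 4/(-43)) = 1/(32867 - 4*(-1/43)) = 1/(32867 + 4/43) = 1/(1413285/43) = 43/1413285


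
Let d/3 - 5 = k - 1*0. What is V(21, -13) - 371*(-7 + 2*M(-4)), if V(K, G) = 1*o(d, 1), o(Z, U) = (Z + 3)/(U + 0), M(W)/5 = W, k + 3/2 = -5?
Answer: 34871/2 ≈ 17436.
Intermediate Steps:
k = -13/2 (k = -3/2 - 5 = -13/2 ≈ -6.5000)
M(W) = 5*W
d = -9/2 (d = 15 + 3*(-13/2 - 1*0) = 15 + 3*(-13/2 + 0) = 15 + 3*(-13/2) = 15 - 39/2 = -9/2 ≈ -4.5000)
o(Z, U) = (3 + Z)/U
V(K, G) = -3/2 (V(K, G) = 1*((3 - 9/2)/1) = 1*(1*(-3/2)) = 1*(-3/2) = -3/2)
V(21, -13) - 371*(-7 + 2*M(-4)) = -3/2 - 371*(-7 + 2*(5*(-4))) = -3/2 - 371*(-7 + 2*(-20)) = -3/2 - 371*(-7 - 40) = -3/2 - 371*(-47) = -3/2 + 17437 = 34871/2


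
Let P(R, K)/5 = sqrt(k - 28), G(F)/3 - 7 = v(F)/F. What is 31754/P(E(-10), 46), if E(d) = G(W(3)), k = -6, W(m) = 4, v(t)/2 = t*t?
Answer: -15877*I*sqrt(34)/85 ≈ -1089.2*I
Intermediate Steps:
v(t) = 2*t**2 (v(t) = 2*(t*t) = 2*t**2)
G(F) = 21 + 6*F (G(F) = 21 + 3*((2*F**2)/F) = 21 + 3*(2*F) = 21 + 6*F)
E(d) = 45 (E(d) = 21 + 6*4 = 21 + 24 = 45)
P(R, K) = 5*I*sqrt(34) (P(R, K) = 5*sqrt(-6 - 28) = 5*sqrt(-34) = 5*(I*sqrt(34)) = 5*I*sqrt(34))
31754/P(E(-10), 46) = 31754/((5*I*sqrt(34))) = 31754*(-I*sqrt(34)/170) = -15877*I*sqrt(34)/85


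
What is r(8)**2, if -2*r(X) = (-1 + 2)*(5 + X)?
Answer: 169/4 ≈ 42.250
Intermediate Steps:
r(X) = -5/2 - X/2 (r(X) = -(-1 + 2)*(5 + X)/2 = -(5 + X)/2 = -5/2 - X/2)
r(8)**2 = (-5/2 - 1/2*8)**2 = (-5/2 - 4)**2 = (-13/2)**2 = 169/4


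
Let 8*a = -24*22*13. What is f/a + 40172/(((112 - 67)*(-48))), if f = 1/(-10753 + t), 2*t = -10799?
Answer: -9278958653/498918420 ≈ -18.598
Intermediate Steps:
t = -10799/2 (t = (1/2)*(-10799) = -10799/2 ≈ -5399.5)
f = -2/32305 (f = 1/(-10753 - 10799/2) = 1/(-32305/2) = -2/32305 ≈ -6.1910e-5)
a = -858 (a = (-24*22*13)/8 = (-528*13)/8 = (1/8)*(-6864) = -858)
f/a + 40172/(((112 - 67)*(-48))) = -2/32305/(-858) + 40172/(((112 - 67)*(-48))) = -2/32305*(-1/858) + 40172/((45*(-48))) = 1/13858845 + 40172/(-2160) = 1/13858845 + 40172*(-1/2160) = 1/13858845 - 10043/540 = -9278958653/498918420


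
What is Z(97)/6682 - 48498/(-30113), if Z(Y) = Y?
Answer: 326984597/201215066 ≈ 1.6250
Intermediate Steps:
Z(97)/6682 - 48498/(-30113) = 97/6682 - 48498/(-30113) = 97*(1/6682) - 48498*(-1/30113) = 97/6682 + 48498/30113 = 326984597/201215066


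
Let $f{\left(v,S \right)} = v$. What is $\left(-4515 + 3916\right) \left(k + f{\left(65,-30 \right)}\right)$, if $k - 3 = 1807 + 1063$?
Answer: $-1759862$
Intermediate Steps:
$k = 2873$ ($k = 3 + \left(1807 + 1063\right) = 3 + 2870 = 2873$)
$\left(-4515 + 3916\right) \left(k + f{\left(65,-30 \right)}\right) = \left(-4515 + 3916\right) \left(2873 + 65\right) = \left(-599\right) 2938 = -1759862$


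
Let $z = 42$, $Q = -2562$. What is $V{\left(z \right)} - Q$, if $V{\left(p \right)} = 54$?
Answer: $2616$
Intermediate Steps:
$V{\left(z \right)} - Q = 54 - -2562 = 54 + 2562 = 2616$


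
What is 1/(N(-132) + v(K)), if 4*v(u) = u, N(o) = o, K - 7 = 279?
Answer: -2/121 ≈ -0.016529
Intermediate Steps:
K = 286 (K = 7 + 279 = 286)
v(u) = u/4
1/(N(-132) + v(K)) = 1/(-132 + (¼)*286) = 1/(-132 + 143/2) = 1/(-121/2) = -2/121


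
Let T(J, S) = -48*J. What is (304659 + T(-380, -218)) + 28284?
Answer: 351183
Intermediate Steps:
(304659 + T(-380, -218)) + 28284 = (304659 - 48*(-380)) + 28284 = (304659 + 18240) + 28284 = 322899 + 28284 = 351183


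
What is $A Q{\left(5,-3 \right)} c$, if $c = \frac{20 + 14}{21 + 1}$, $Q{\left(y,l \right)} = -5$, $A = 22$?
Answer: $-170$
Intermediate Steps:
$c = \frac{17}{11}$ ($c = \frac{34}{22} = 34 \cdot \frac{1}{22} = \frac{17}{11} \approx 1.5455$)
$A Q{\left(5,-3 \right)} c = 22 \left(-5\right) \frac{17}{11} = \left(-110\right) \frac{17}{11} = -170$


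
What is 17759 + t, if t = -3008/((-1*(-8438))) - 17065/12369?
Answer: 926659458338/52184811 ≈ 17757.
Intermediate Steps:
t = -90600211/52184811 (t = -3008/8438 - 17065*1/12369 = -3008*1/8438 - 17065/12369 = -1504/4219 - 17065/12369 = -90600211/52184811 ≈ -1.7361)
17759 + t = 17759 - 90600211/52184811 = 926659458338/52184811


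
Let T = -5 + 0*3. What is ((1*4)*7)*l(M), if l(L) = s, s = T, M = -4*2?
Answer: -140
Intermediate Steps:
M = -8
T = -5 (T = -5 + 0 = -5)
s = -5
l(L) = -5
((1*4)*7)*l(M) = ((1*4)*7)*(-5) = (4*7)*(-5) = 28*(-5) = -140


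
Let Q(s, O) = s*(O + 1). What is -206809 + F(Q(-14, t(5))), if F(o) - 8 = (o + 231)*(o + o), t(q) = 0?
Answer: -212877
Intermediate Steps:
Q(s, O) = s*(1 + O)
F(o) = 8 + 2*o*(231 + o) (F(o) = 8 + (o + 231)*(o + o) = 8 + (231 + o)*(2*o) = 8 + 2*o*(231 + o))
-206809 + F(Q(-14, t(5))) = -206809 + (8 + 2*(-14*(1 + 0))**2 + 462*(-14*(1 + 0))) = -206809 + (8 + 2*(-14*1)**2 + 462*(-14*1)) = -206809 + (8 + 2*(-14)**2 + 462*(-14)) = -206809 + (8 + 2*196 - 6468) = -206809 + (8 + 392 - 6468) = -206809 - 6068 = -212877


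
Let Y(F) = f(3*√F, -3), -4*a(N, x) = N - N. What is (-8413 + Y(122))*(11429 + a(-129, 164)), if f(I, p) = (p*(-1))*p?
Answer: -96255038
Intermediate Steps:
a(N, x) = 0 (a(N, x) = -(N - N)/4 = -¼*0 = 0)
f(I, p) = -p² (f(I, p) = (-p)*p = -p²)
Y(F) = -9 (Y(F) = -1*(-3)² = -1*9 = -9)
(-8413 + Y(122))*(11429 + a(-129, 164)) = (-8413 - 9)*(11429 + 0) = -8422*11429 = -96255038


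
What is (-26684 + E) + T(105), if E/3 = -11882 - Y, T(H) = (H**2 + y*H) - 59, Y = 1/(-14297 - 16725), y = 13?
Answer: -1551068975/31022 ≈ -49999.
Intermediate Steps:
Y = -1/31022 (Y = 1/(-31022) = -1/31022 ≈ -3.2235e-5)
T(H) = -59 + H**2 + 13*H (T(H) = (H**2 + 13*H) - 59 = -59 + H**2 + 13*H)
E = -1105810209/31022 (E = 3*(-11882 - 1*(-1/31022)) = 3*(-11882 + 1/31022) = 3*(-368603403/31022) = -1105810209/31022 ≈ -35646.)
(-26684 + E) + T(105) = (-26684 - 1105810209/31022) + (-59 + 105**2 + 13*105) = -1933601257/31022 + (-59 + 11025 + 1365) = -1933601257/31022 + 12331 = -1551068975/31022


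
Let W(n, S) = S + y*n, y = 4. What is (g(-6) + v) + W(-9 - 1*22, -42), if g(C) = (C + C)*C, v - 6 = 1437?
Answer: 1349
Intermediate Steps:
v = 1443 (v = 6 + 1437 = 1443)
g(C) = 2*C² (g(C) = (2*C)*C = 2*C²)
W(n, S) = S + 4*n
(g(-6) + v) + W(-9 - 1*22, -42) = (2*(-6)² + 1443) + (-42 + 4*(-9 - 1*22)) = (2*36 + 1443) + (-42 + 4*(-9 - 22)) = (72 + 1443) + (-42 + 4*(-31)) = 1515 + (-42 - 124) = 1515 - 166 = 1349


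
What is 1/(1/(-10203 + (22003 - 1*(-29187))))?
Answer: 40987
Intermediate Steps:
1/(1/(-10203 + (22003 - 1*(-29187)))) = 1/(1/(-10203 + (22003 + 29187))) = 1/(1/(-10203 + 51190)) = 1/(1/40987) = 40987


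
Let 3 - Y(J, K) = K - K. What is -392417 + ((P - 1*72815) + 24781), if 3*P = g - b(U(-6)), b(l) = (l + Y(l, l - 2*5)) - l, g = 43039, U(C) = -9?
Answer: -1278317/3 ≈ -4.2611e+5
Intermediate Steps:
Y(J, K) = 3 (Y(J, K) = 3 - (K - K) = 3 - 1*0 = 3 + 0 = 3)
b(l) = 3 (b(l) = (l + 3) - l = (3 + l) - l = 3)
P = 43036/3 (P = (43039 - 1*3)/3 = (43039 - 3)/3 = (1/3)*43036 = 43036/3 ≈ 14345.)
-392417 + ((P - 1*72815) + 24781) = -392417 + ((43036/3 - 1*72815) + 24781) = -392417 + ((43036/3 - 72815) + 24781) = -392417 + (-175409/3 + 24781) = -392417 - 101066/3 = -1278317/3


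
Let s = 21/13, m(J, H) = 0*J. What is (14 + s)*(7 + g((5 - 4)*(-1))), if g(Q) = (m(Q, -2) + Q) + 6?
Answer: 2436/13 ≈ 187.38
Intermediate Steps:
m(J, H) = 0
g(Q) = 6 + Q (g(Q) = (0 + Q) + 6 = Q + 6 = 6 + Q)
s = 21/13 (s = 21*(1/13) = 21/13 ≈ 1.6154)
(14 + s)*(7 + g((5 - 4)*(-1))) = (14 + 21/13)*(7 + (6 + (5 - 4)*(-1))) = 203*(7 + (6 + 1*(-1)))/13 = 203*(7 + (6 - 1))/13 = 203*(7 + 5)/13 = (203/13)*12 = 2436/13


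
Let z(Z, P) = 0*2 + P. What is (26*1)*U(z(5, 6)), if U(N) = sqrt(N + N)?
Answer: 52*sqrt(3) ≈ 90.067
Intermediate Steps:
z(Z, P) = P (z(Z, P) = 0 + P = P)
U(N) = sqrt(2)*sqrt(N) (U(N) = sqrt(2*N) = sqrt(2)*sqrt(N))
(26*1)*U(z(5, 6)) = (26*1)*(sqrt(2)*sqrt(6)) = 26*(2*sqrt(3)) = 52*sqrt(3)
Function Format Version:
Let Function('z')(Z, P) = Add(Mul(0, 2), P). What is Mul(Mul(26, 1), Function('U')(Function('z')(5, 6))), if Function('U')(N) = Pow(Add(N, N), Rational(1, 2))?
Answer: Mul(52, Pow(3, Rational(1, 2))) ≈ 90.067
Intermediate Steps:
Function('z')(Z, P) = P (Function('z')(Z, P) = Add(0, P) = P)
Function('U')(N) = Mul(Pow(2, Rational(1, 2)), Pow(N, Rational(1, 2))) (Function('U')(N) = Pow(Mul(2, N), Rational(1, 2)) = Mul(Pow(2, Rational(1, 2)), Pow(N, Rational(1, 2))))
Mul(Mul(26, 1), Function('U')(Function('z')(5, 6))) = Mul(Mul(26, 1), Mul(Pow(2, Rational(1, 2)), Pow(6, Rational(1, 2)))) = Mul(26, Mul(2, Pow(3, Rational(1, 2)))) = Mul(52, Pow(3, Rational(1, 2)))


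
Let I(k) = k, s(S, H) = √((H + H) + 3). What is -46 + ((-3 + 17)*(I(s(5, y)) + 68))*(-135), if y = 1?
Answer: -128566 - 1890*√5 ≈ -1.3279e+5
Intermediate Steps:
s(S, H) = √(3 + 2*H) (s(S, H) = √(2*H + 3) = √(3 + 2*H))
-46 + ((-3 + 17)*(I(s(5, y)) + 68))*(-135) = -46 + ((-3 + 17)*(√(3 + 2*1) + 68))*(-135) = -46 + (14*(√(3 + 2) + 68))*(-135) = -46 + (14*(√5 + 68))*(-135) = -46 + (14*(68 + √5))*(-135) = -46 + (952 + 14*√5)*(-135) = -46 + (-128520 - 1890*√5) = -128566 - 1890*√5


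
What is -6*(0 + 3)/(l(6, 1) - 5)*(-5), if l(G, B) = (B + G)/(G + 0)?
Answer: -540/23 ≈ -23.478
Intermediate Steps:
l(G, B) = (B + G)/G
-6*(0 + 3)/(l(6, 1) - 5)*(-5) = -6*(0 + 3)/((1 + 6)/6 - 5)*(-5) = -18/((⅙)*7 - 5)*(-5) = -18/(7/6 - 5)*(-5) = -18/(-23/6)*(-5) = -18*(-6)/23*(-5) = -6*(-18/23)*(-5) = (108/23)*(-5) = -540/23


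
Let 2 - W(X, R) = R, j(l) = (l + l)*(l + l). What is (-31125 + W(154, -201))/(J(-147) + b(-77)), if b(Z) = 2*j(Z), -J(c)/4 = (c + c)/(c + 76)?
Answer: -1097731/1683248 ≈ -0.65215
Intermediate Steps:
j(l) = 4*l**2 (j(l) = (2*l)*(2*l) = 4*l**2)
W(X, R) = 2 - R
J(c) = -8*c/(76 + c) (J(c) = -4*(c + c)/(c + 76) = -4*2*c/(76 + c) = -8*c/(76 + c))
b(Z) = 8*Z**2 (b(Z) = 2*(4*Z**2) = 8*Z**2)
(-31125 + W(154, -201))/(J(-147) + b(-77)) = (-31125 + (2 - 1*(-201)))/(-8*(-147)/(76 - 147) + 8*(-77)**2) = (-31125 + (2 + 201))/(-8*(-147)/(-71) + 8*5929) = (-31125 + 203)/(-8*(-147)*(-1/71) + 47432) = -30922/(-1176/71 + 47432) = -30922/3366496/71 = -30922*71/3366496 = -1097731/1683248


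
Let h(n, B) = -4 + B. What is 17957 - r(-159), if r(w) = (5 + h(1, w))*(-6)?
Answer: 17009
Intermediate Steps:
r(w) = -6 - 6*w (r(w) = (5 + (-4 + w))*(-6) = (1 + w)*(-6) = -6 - 6*w)
17957 - r(-159) = 17957 - (-6 - 6*(-159)) = 17957 - (-6 + 954) = 17957 - 1*948 = 17957 - 948 = 17009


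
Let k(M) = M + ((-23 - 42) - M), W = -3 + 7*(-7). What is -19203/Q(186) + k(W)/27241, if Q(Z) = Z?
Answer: -174373671/1688942 ≈ -103.24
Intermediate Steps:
W = -52 (W = -3 - 49 = -52)
k(M) = -65 (k(M) = M + (-65 - M) = -65)
-19203/Q(186) + k(W)/27241 = -19203/186 - 65/27241 = -19203*1/186 - 65*1/27241 = -6401/62 - 65/27241 = -174373671/1688942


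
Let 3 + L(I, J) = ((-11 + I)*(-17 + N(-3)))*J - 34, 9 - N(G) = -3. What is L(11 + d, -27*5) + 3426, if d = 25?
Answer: 20264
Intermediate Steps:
N(G) = 12 (N(G) = 9 - 1*(-3) = 9 + 3 = 12)
L(I, J) = -37 + J*(55 - 5*I) (L(I, J) = -3 + (((-11 + I)*(-17 + 12))*J - 34) = -3 + (((-11 + I)*(-5))*J - 34) = -3 + ((55 - 5*I)*J - 34) = -3 + (J*(55 - 5*I) - 34) = -3 + (-34 + J*(55 - 5*I)) = -37 + J*(55 - 5*I))
L(11 + d, -27*5) + 3426 = (-37 + 55*(-27*5) - 5*(11 + 25)*(-27*5)) + 3426 = (-37 + 55*(-135) - 5*36*(-135)) + 3426 = (-37 - 7425 + 24300) + 3426 = 16838 + 3426 = 20264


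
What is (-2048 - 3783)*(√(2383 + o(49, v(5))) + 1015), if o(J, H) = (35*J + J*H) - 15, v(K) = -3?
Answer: -5918465 - 23324*√246 ≈ -6.2843e+6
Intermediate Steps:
o(J, H) = -15 + 35*J + H*J (o(J, H) = (35*J + H*J) - 15 = -15 + 35*J + H*J)
(-2048 - 3783)*(√(2383 + o(49, v(5))) + 1015) = (-2048 - 3783)*(√(2383 + (-15 + 35*49 - 3*49)) + 1015) = -5831*(√(2383 + (-15 + 1715 - 147)) + 1015) = -5831*(√(2383 + 1553) + 1015) = -5831*(√3936 + 1015) = -5831*(4*√246 + 1015) = -5831*(1015 + 4*√246) = -5918465 - 23324*√246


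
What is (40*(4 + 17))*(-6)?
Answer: -5040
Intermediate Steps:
(40*(4 + 17))*(-6) = (40*21)*(-6) = 840*(-6) = -5040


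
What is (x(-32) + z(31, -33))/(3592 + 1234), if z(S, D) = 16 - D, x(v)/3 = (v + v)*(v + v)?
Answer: 12337/4826 ≈ 2.5564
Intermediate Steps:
x(v) = 12*v**2 (x(v) = 3*((v + v)*(v + v)) = 3*((2*v)*(2*v)) = 3*(4*v**2) = 12*v**2)
(x(-32) + z(31, -33))/(3592 + 1234) = (12*(-32)**2 + (16 - 1*(-33)))/(3592 + 1234) = (12*1024 + (16 + 33))/4826 = (12288 + 49)*(1/4826) = 12337*(1/4826) = 12337/4826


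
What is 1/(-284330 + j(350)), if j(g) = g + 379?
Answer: -1/283601 ≈ -3.5261e-6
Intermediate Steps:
j(g) = 379 + g
1/(-284330 + j(350)) = 1/(-284330 + (379 + 350)) = 1/(-284330 + 729) = 1/(-283601) = -1/283601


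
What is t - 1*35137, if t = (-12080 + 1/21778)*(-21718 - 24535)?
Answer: 12167392574881/21778 ≈ 5.5870e+8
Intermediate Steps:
t = 12168157788467/21778 (t = (-12080 + 1/21778)*(-46253) = -263078239/21778*(-46253) = 12168157788467/21778 ≈ 5.5874e+8)
t - 1*35137 = 12168157788467/21778 - 1*35137 = 12168157788467/21778 - 35137 = 12167392574881/21778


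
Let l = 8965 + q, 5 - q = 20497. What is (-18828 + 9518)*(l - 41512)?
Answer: 493793090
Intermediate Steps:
q = -20492 (q = 5 - 1*20497 = 5 - 20497 = -20492)
l = -11527 (l = 8965 - 20492 = -11527)
(-18828 + 9518)*(l - 41512) = (-18828 + 9518)*(-11527 - 41512) = -9310*(-53039) = 493793090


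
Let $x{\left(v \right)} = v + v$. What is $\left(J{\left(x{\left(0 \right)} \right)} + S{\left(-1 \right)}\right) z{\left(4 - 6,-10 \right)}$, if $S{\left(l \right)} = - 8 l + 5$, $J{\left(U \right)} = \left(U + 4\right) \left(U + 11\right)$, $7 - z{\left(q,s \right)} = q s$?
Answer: $-741$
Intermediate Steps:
$x{\left(v \right)} = 2 v$
$z{\left(q,s \right)} = 7 - q s$
$J{\left(U \right)} = \left(4 + U\right) \left(11 + U\right)$
$S{\left(l \right)} = 5 - 8 l$
$\left(J{\left(x{\left(0 \right)} \right)} + S{\left(-1 \right)}\right) z{\left(4 - 6,-10 \right)} = \left(\left(44 + \left(2 \cdot 0\right)^{2} + 15 \cdot 2 \cdot 0\right) + \left(5 - -8\right)\right) \left(7 - \left(4 - 6\right) \left(-10\right)\right) = \left(\left(44 + 0^{2} + 15 \cdot 0\right) + \left(5 + 8\right)\right) \left(7 - \left(4 - 6\right) \left(-10\right)\right) = \left(\left(44 + 0 + 0\right) + 13\right) \left(7 - \left(-2\right) \left(-10\right)\right) = \left(44 + 13\right) \left(7 - 20\right) = 57 \left(-13\right) = -741$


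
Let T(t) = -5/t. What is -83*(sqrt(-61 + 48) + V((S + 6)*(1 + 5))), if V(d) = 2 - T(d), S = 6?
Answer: -12367/72 - 83*I*sqrt(13) ≈ -171.76 - 299.26*I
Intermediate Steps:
V(d) = 2 + 5/d (V(d) = 2 - (-5)/d = 2 + 5/d)
-83*(sqrt(-61 + 48) + V((S + 6)*(1 + 5))) = -83*(sqrt(-61 + 48) + (2 + 5/(((6 + 6)*(1 + 5))))) = -83*(sqrt(-13) + (2 + 5/((12*6)))) = -83*(I*sqrt(13) + (2 + 5/72)) = -83*(I*sqrt(13) + 149/72) = -83*(149/72 + I*sqrt(13)) = -12367/72 - 83*I*sqrt(13)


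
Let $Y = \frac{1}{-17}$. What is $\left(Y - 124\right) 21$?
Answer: $- \frac{44289}{17} \approx -2605.2$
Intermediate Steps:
$Y = - \frac{1}{17} \approx -0.058824$
$\left(Y - 124\right) 21 = \left(- \frac{1}{17} - 124\right) 21 = \left(- \frac{2109}{17}\right) 21 = - \frac{44289}{17}$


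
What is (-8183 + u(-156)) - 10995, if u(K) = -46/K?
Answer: -1495861/78 ≈ -19178.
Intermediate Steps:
(-8183 + u(-156)) - 10995 = (-8183 - 46/(-156)) - 10995 = (-8183 - 46*(-1/156)) - 10995 = (-8183 + 23/78) - 10995 = -638251/78 - 10995 = -1495861/78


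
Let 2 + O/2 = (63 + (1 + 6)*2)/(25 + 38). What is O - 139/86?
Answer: -2455/774 ≈ -3.1718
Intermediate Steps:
O = -14/9 (O = -4 + 2*((63 + (1 + 6)*2)/(25 + 38)) = -4 + 2*((63 + 7*2)/63) = -4 + 2*((63 + 14)*(1/63)) = -4 + 2*(77*(1/63)) = -4 + 2*(11/9) = -4 + 22/9 = -14/9 ≈ -1.5556)
O - 139/86 = -14/9 - 139/86 = -2455/774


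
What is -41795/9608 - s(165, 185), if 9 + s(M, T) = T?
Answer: -1732803/9608 ≈ -180.35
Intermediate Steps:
s(M, T) = -9 + T
-41795/9608 - s(165, 185) = -41795/9608 - (-9 + 185) = -41795*1/9608 - 1*176 = -41795/9608 - 176 = -1732803/9608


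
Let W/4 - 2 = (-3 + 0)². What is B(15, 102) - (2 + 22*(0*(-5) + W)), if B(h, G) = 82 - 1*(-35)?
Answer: -853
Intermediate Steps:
B(h, G) = 117 (B(h, G) = 82 + 35 = 117)
W = 44 (W = 8 + 4*(-3 + 0)² = 8 + 4*(-3)² = 8 + 4*9 = 8 + 36 = 44)
B(15, 102) - (2 + 22*(0*(-5) + W)) = 117 - (2 + 22*(0*(-5) + 44)) = 117 - (2 + 22*(0 + 44)) = 117 - (2 + 22*44) = 117 - (2 + 968) = 117 - 1*970 = 117 - 970 = -853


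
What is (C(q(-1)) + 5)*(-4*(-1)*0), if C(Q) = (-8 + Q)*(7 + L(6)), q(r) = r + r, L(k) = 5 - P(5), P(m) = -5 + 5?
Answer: 0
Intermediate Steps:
P(m) = 0
L(k) = 5 (L(k) = 5 - 1*0 = 5 + 0 = 5)
q(r) = 2*r
C(Q) = -96 + 12*Q (C(Q) = (-8 + Q)*(7 + 5) = (-8 + Q)*12 = -96 + 12*Q)
(C(q(-1)) + 5)*(-4*(-1)*0) = ((-96 + 12*(2*(-1))) + 5)*(-4*(-1)*0) = ((-96 + 12*(-2)) + 5)*(4*0) = ((-96 - 24) + 5)*0 = (-120 + 5)*0 = -115*0 = 0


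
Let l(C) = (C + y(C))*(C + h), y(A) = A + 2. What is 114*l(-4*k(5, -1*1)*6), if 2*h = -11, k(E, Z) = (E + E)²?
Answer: 1315741146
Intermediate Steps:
k(E, Z) = 4*E² (k(E, Z) = (2*E)² = 4*E²)
h = -11/2 (h = (½)*(-11) = -11/2 ≈ -5.5000)
y(A) = 2 + A
l(C) = (2 + 2*C)*(-11/2 + C) (l(C) = (C + (2 + C))*(C - 11/2) = (2 + 2*C)*(-11/2 + C))
114*l(-4*k(5, -1*1)*6) = 114*(-11 - 9*(-16*5²)*6 + 2*(-16*5²*6)²) = 114*(-11 - 9*(-16*25)*6 + 2*(-16*25*6)²) = 114*(-11 - 9*(-4*100)*6 + 2*(-4*100*6)²) = 114*(-11 - (-3600)*6 + 2*(-400*6)²) = 114*(-11 - 9*(-2400) + 2*(-2400)²) = 114*(-11 + 21600 + 2*5760000) = 114*(-11 + 21600 + 11520000) = 114*11541589 = 1315741146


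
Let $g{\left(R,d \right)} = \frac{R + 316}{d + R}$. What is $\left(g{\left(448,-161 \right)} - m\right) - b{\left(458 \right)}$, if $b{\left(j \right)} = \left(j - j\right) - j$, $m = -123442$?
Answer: $\frac{35560064}{287} \approx 1.239 \cdot 10^{5}$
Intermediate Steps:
$b{\left(j \right)} = - j$ ($b{\left(j \right)} = 0 - j = - j$)
$g{\left(R,d \right)} = \frac{316 + R}{R + d}$
$\left(g{\left(448,-161 \right)} - m\right) - b{\left(458 \right)} = \left(\frac{316 + 448}{448 - 161} - -123442\right) - \left(-1\right) 458 = \left(\frac{1}{287} \cdot 764 + 123442\right) - -458 = \left(\frac{1}{287} \cdot 764 + 123442\right) + 458 = \left(\frac{764}{287} + 123442\right) + 458 = \frac{35428618}{287} + 458 = \frac{35560064}{287}$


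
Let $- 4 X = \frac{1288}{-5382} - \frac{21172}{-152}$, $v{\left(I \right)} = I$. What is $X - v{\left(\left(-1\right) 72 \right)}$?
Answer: $\frac{662231}{17784} \approx 37.237$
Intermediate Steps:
$X = - \frac{618217}{17784}$ ($X = - \frac{\frac{1288}{-5382} - \frac{21172}{-152}}{4} = - \frac{1288 \left(- \frac{1}{5382}\right) - - \frac{5293}{38}}{4} = - \frac{- \frac{28}{117} + \frac{5293}{38}}{4} = \left(- \frac{1}{4}\right) \frac{618217}{4446} = - \frac{618217}{17784} \approx -34.763$)
$X - v{\left(\left(-1\right) 72 \right)} = - \frac{618217}{17784} - \left(-1\right) 72 = - \frac{618217}{17784} - -72 = - \frac{618217}{17784} + 72 = \frac{662231}{17784}$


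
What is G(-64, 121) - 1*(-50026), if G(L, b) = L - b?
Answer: 49841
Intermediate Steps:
G(-64, 121) - 1*(-50026) = (-64 - 1*121) - 1*(-50026) = (-64 - 121) + 50026 = -185 + 50026 = 49841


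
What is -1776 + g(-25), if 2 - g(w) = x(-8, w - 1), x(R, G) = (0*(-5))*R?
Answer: -1774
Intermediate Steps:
x(R, G) = 0 (x(R, G) = 0*R = 0)
g(w) = 2 (g(w) = 2 - 1*0 = 2 + 0 = 2)
-1776 + g(-25) = -1776 + 2 = -1774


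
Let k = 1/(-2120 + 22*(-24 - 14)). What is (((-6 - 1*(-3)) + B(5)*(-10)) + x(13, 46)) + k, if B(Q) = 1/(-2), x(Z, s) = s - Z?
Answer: 103459/2956 ≈ 35.000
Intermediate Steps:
B(Q) = -½
k = -1/2956 (k = 1/(-2120 + 22*(-38)) = 1/(-2120 - 836) = 1/(-2956) = -1/2956 ≈ -0.00033830)
(((-6 - 1*(-3)) + B(5)*(-10)) + x(13, 46)) + k = (((-6 - 1*(-3)) - ½*(-10)) + (46 - 1*13)) - 1/2956 = (((-6 + 3) + 5) + (46 - 13)) - 1/2956 = ((-3 + 5) + 33) - 1/2956 = (2 + 33) - 1/2956 = 35 - 1/2956 = 103459/2956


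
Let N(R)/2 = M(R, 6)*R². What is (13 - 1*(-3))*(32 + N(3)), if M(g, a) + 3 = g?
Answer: 512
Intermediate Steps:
M(g, a) = -3 + g
N(R) = 2*R²*(-3 + R) (N(R) = 2*((-3 + R)*R²) = 2*(R²*(-3 + R)) = 2*R²*(-3 + R))
(13 - 1*(-3))*(32 + N(3)) = (13 - 1*(-3))*(32 + 2*3²*(-3 + 3)) = (13 + 3)*(32 + 2*9*0) = 16*(32 + 0) = 16*32 = 512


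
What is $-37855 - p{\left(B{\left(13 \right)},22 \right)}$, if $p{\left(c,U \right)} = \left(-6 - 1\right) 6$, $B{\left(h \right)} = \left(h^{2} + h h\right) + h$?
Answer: $-37813$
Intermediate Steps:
$B{\left(h \right)} = h + 2 h^{2}$ ($B{\left(h \right)} = \left(h^{2} + h^{2}\right) + h = 2 h^{2} + h = h + 2 h^{2}$)
$p{\left(c,U \right)} = -42$ ($p{\left(c,U \right)} = \left(-7\right) 6 = -42$)
$-37855 - p{\left(B{\left(13 \right)},22 \right)} = -37855 - -42 = -37855 + 42 = -37813$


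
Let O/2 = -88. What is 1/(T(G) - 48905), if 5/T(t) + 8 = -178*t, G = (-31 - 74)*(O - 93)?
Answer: -5027618/245875658295 ≈ -2.0448e-5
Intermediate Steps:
O = -176 (O = 2*(-88) = -176)
G = 28245 (G = (-31 - 74)*(-176 - 93) = -105*(-269) = 28245)
T(t) = 5/(-8 - 178*t)
1/(T(G) - 48905) = 1/(-5/(8 + 178*28245) - 48905) = 1/(-5/(8 + 5027610) - 48905) = 1/(-5/5027618 - 48905) = 1/(-245875658295/5027618) = -5027618/245875658295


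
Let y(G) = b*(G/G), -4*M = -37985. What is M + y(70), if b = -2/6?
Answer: 113951/12 ≈ 9495.9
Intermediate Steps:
M = 37985/4 (M = -¼*(-37985) = 37985/4 ≈ 9496.3)
b = -⅓ (b = -2*⅙ = -⅓ ≈ -0.33333)
y(G) = -⅓ (y(G) = -G/(3*G) = -⅓*1 = -⅓)
M + y(70) = 37985/4 - ⅓ = 113951/12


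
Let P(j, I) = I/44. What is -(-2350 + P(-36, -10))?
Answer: 51705/22 ≈ 2350.2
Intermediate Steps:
P(j, I) = I/44 (P(j, I) = I*(1/44) = I/44)
-(-2350 + P(-36, -10)) = -(-2350 + (1/44)*(-10)) = -(-2350 - 5/22) = -1*(-51705/22) = 51705/22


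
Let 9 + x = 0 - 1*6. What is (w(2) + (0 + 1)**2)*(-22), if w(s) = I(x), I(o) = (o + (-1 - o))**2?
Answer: -44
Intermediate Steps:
x = -15 (x = -9 + (0 - 1*6) = -9 + (0 - 6) = -9 - 6 = -15)
I(o) = 1 (I(o) = (-1)**2 = 1)
w(s) = 1
(w(2) + (0 + 1)**2)*(-22) = (1 + (0 + 1)**2)*(-22) = (1 + 1**2)*(-22) = (1 + 1)*(-22) = 2*(-22) = -44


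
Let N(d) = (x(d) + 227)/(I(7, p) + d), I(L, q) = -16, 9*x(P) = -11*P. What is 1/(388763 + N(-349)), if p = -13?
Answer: 3285/1277080573 ≈ 2.5723e-6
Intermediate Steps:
x(P) = -11*P/9 (x(P) = (-11*P)/9 = -11*P/9)
N(d) = (227 - 11*d/9)/(-16 + d) (N(d) = (-11*d/9 + 227)/(-16 + d) = (227 - 11*d/9)/(-16 + d))
1/(388763 + N(-349)) = 1/(388763 + (2043 - 11*(-349))/(9*(-16 - 349))) = 1/(388763 + (⅑)*(2043 + 3839)/(-365)) = 1/(388763 + (⅑)*(-1/365)*5882) = 1/(388763 - 5882/3285) = 1/(1277080573/3285) = 3285/1277080573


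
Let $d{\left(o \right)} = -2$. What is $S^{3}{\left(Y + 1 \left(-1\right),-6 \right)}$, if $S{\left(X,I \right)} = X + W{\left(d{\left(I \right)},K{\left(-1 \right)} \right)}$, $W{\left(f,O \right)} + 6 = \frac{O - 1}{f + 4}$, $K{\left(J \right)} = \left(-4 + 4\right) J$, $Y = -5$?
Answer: $- \frac{15625}{8} \approx -1953.1$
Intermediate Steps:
$K{\left(J \right)} = 0$ ($K{\left(J \right)} = 0 J = 0$)
$W{\left(f,O \right)} = -6 + \frac{-1 + O}{4 + f}$ ($W{\left(f,O \right)} = -6 + \frac{O - 1}{f + 4} = -6 + \frac{-1 + O}{4 + f}$)
$S{\left(X,I \right)} = - \frac{13}{2} + X$ ($S{\left(X,I \right)} = X + \frac{-25 + 0 - -12}{4 - 2} = X + \frac{-25 + 0 + 12}{2} = X + \frac{1}{2} \left(-13\right) = X - \frac{13}{2} = - \frac{13}{2} + X$)
$S^{3}{\left(Y + 1 \left(-1\right),-6 \right)} = \left(- \frac{13}{2} + \left(-5 + 1 \left(-1\right)\right)\right)^{3} = \left(- \frac{13}{2} - 6\right)^{3} = \left(- \frac{25}{2}\right)^{3} = - \frac{15625}{8}$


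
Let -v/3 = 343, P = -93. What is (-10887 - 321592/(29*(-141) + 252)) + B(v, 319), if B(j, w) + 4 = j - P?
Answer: -45058607/3837 ≈ -11743.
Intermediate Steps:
v = -1029 (v = -3*343 = -1029)
B(j, w) = 89 + j (B(j, w) = -4 + (j - 1*(-93)) = -4 + (j + 93) = -4 + (93 + j) = 89 + j)
(-10887 - 321592/(29*(-141) + 252)) + B(v, 319) = (-10887 - 321592/(29*(-141) + 252)) + (89 - 1029) = (-10887 - 321592/(-4089 + 252)) - 940 = (-10887 - 321592/(-3837)) - 940 = (-10887 - 321592*(-1/3837)) - 940 = (-10887 + 321592/3837) - 940 = -41451827/3837 - 940 = -45058607/3837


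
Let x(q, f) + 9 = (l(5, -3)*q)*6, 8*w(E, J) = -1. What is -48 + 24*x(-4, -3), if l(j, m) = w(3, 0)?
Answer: -192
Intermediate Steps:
w(E, J) = -1/8 (w(E, J) = (1/8)*(-1) = -1/8)
l(j, m) = -1/8
x(q, f) = -9 - 3*q/4 (x(q, f) = -9 - q/8*6 = -9 - 3*q/4)
-48 + 24*x(-4, -3) = -48 + 24*(-9 - 3/4*(-4)) = -48 + 24*(-9 + 3) = -48 + 24*(-6) = -48 - 144 = -192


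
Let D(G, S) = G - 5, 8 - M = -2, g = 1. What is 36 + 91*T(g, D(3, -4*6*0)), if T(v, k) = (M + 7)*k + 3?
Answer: -2785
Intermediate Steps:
M = 10 (M = 8 - 1*(-2) = 8 + 2 = 10)
D(G, S) = -5 + G
T(v, k) = 3 + 17*k (T(v, k) = (10 + 7)*k + 3 = 17*k + 3 = 3 + 17*k)
36 + 91*T(g, D(3, -4*6*0)) = 36 + 91*(3 + 17*(-5 + 3)) = 36 + 91*(3 + 17*(-2)) = 36 + 91*(3 - 34) = 36 + 91*(-31) = 36 - 2821 = -2785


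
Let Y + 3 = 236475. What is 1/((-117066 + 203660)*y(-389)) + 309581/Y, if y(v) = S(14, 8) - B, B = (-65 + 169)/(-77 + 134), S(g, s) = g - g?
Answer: 348500457619/266201732784 ≈ 1.3092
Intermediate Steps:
S(g, s) = 0
B = 104/57 ≈ 1.8246
Y = 236472 (Y = -3 + 236475 = 236472)
y(v) = -104/57 (y(v) = 0 - 1*104/57 = 0 - 104/57 = -104/57)
1/((-117066 + 203660)*y(-389)) + 309581/Y = 1/((-117066 + 203660)*(-104/57)) + 309581/236472 = -57/104/86594 + 309581*(1/236472) = (1/86594)*(-57/104) + 309581/236472 = -57/9005776 + 309581/236472 = 348500457619/266201732784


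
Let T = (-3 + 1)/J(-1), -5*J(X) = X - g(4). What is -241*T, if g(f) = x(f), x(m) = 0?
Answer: 2410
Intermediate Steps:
g(f) = 0
J(X) = -X/5 (J(X) = -(X - 1*0)/5 = -(X + 0)/5 = -X/5)
T = -10 (T = (-3 + 1)/((-⅕*(-1))) = -2/⅕ = -2*5 = -10)
-241*T = -241*(-10) = 2410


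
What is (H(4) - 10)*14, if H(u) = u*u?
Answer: 84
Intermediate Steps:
H(u) = u²
(H(4) - 10)*14 = (4² - 10)*14 = (16 - 10)*14 = 6*14 = 84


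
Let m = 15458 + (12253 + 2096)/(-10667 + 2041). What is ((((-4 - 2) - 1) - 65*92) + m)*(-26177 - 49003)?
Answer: -3070445062230/4313 ≈ -7.1190e+8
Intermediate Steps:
m = 133326359/8626 (m = 15458 + 14349/(-8626) = 15458 + 14349*(-1/8626) = 15458 - 14349/8626 = 133326359/8626 ≈ 15456.)
((((-4 - 2) - 1) - 65*92) + m)*(-26177 - 49003) = ((((-4 - 2) - 1) - 65*92) + 133326359/8626)*(-26177 - 49003) = (((-6 - 1) - 5980) + 133326359/8626)*(-75180) = ((-7 - 5980) + 133326359/8626)*(-75180) = (-5987 + 133326359/8626)*(-75180) = (81682497/8626)*(-75180) = -3070445062230/4313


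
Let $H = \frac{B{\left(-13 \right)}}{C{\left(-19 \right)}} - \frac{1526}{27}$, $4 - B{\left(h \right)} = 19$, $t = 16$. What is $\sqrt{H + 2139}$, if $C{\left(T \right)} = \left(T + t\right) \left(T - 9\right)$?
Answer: $\frac{\sqrt{33058641}}{126} \approx 45.632$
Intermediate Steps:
$C{\left(T \right)} = \left(-9 + T\right) \left(16 + T\right)$ ($C{\left(T \right)} = \left(T + 16\right) \left(T - 9\right) = \left(16 + T\right) \left(-9 + T\right) = \left(-9 + T\right) \left(16 + T\right)$)
$B{\left(h \right)} = -15$ ($B{\left(h \right)} = 4 - 19 = -15$)
$H = - \frac{42863}{756}$ ($H = - \frac{15}{-144 + \left(-19\right)^{2} + 7 \left(-19\right)} - \frac{1526}{27} = - \frac{15}{-144 + 361 - 133} - \frac{1526}{27} = - \frac{15}{84} - \frac{1526}{27} = \left(-15\right) \frac{1}{84} - \frac{1526}{27} = - \frac{5}{28} - \frac{1526}{27} = - \frac{42863}{756} \approx -56.697$)
$\sqrt{H + 2139} = \sqrt{- \frac{42863}{756} + 2139} = \sqrt{\frac{1574221}{756}} = \frac{\sqrt{33058641}}{126}$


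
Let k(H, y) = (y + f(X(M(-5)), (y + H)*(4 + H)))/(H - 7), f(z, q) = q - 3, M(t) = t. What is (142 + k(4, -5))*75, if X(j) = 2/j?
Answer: 11050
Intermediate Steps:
f(z, q) = -3 + q
k(H, y) = (-3 + y + (4 + H)*(H + y))/(-7 + H) (k(H, y) = (y + (-3 + (y + H)*(4 + H)))/(H - 7) = (y + (-3 + (H + y)*(4 + H)))/(-7 + H) = (y + (-3 + (4 + H)*(H + y)))/(-7 + H) = (-3 + y + (4 + H)*(H + y))/(-7 + H))
(142 + k(4, -5))*75 = (142 + (-3 + 4² + 4*4 + 5*(-5) + 4*(-5))/(-7 + 4))*75 = (142 + (-3 + 16 + 16 - 25 - 20)/(-3))*75 = (142 - ⅓*(-16))*75 = (142 + 16/3)*75 = (442/3)*75 = 11050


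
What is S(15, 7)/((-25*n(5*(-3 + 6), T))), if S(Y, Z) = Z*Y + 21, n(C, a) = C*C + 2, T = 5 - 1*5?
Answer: -126/5675 ≈ -0.022203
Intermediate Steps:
T = 0 (T = 5 - 5 = 0)
n(C, a) = 2 + C**2 (n(C, a) = C**2 + 2 = 2 + C**2)
S(Y, Z) = 21 + Y*Z (S(Y, Z) = Y*Z + 21 = 21 + Y*Z)
S(15, 7)/((-25*n(5*(-3 + 6), T))) = (21 + 15*7)/((-25*(2 + (5*(-3 + 6))**2))) = (21 + 105)/((-25*(2 + (5*3)**2))) = 126/((-25*(2 + 15**2))) = 126/((-25*(2 + 225))) = 126/((-25*227)) = 126/(-5675) = 126*(-1/5675) = -126/5675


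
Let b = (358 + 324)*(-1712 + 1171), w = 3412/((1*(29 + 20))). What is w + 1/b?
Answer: 1258898295/18079138 ≈ 69.633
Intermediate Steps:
w = 3412/49 (w = 3412/((1*49)) = 3412/49 ≈ 69.633)
b = -368962 (b = 682*(-541) = -368962)
w + 1/b = 3412/49 + 1/(-368962) = 3412/49 - 1/368962 = 1258898295/18079138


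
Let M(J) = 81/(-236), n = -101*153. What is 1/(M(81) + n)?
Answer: -236/3646989 ≈ -6.4711e-5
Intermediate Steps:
n = -15453
M(J) = -81/236 (M(J) = 81*(-1/236) = -81/236)
1/(M(81) + n) = 1/(-81/236 - 15453) = 1/(-3646989/236) = -236/3646989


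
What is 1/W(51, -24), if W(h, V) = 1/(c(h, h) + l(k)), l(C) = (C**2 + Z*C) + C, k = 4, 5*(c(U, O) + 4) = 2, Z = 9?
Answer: 262/5 ≈ 52.400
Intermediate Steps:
c(U, O) = -18/5 (c(U, O) = -4 + (1/5)*2 = -4 + 2/5 = -18/5)
l(C) = C**2 + 10*C (l(C) = (C**2 + 9*C) + C = C**2 + 10*C)
W(h, V) = 5/262 (W(h, V) = 1/(-18/5 + 4*(10 + 4)) = 1/(-18/5 + 4*14) = 1/(-18/5 + 56) = 1/(262/5) = 5/262)
1/W(51, -24) = 1/(5/262) = 262/5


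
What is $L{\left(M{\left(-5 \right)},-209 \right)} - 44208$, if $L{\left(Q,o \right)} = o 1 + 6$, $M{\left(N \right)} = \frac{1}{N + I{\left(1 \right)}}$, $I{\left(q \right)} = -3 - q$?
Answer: $-44411$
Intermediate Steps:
$M{\left(N \right)} = \frac{1}{-4 + N}$ ($M{\left(N \right)} = \frac{1}{N - 4} = \frac{1}{-4 + N}$)
$L{\left(Q,o \right)} = 6 + o$ ($L{\left(Q,o \right)} = o + 6 = 6 + o$)
$L{\left(M{\left(-5 \right)},-209 \right)} - 44208 = \left(6 - 209\right) - 44208 = -203 - 44208 = -44411$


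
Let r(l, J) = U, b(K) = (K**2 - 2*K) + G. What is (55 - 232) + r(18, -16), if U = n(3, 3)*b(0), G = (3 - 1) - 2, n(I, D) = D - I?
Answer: -177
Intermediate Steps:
G = 0 (G = 2 - 2 = 0)
b(K) = K**2 - 2*K (b(K) = (K**2 - 2*K) + 0 = K**2 - 2*K)
U = 0 (U = (3 - 1*3)*(0*(-2 + 0)) = (3 - 3)*(0*(-2)) = 0*0 = 0)
r(l, J) = 0
(55 - 232) + r(18, -16) = (55 - 232) + 0 = -177 + 0 = -177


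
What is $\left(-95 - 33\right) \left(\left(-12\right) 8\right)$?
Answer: $12288$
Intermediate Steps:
$\left(-95 - 33\right) \left(\left(-12\right) 8\right) = \left(-128\right) \left(-96\right) = 12288$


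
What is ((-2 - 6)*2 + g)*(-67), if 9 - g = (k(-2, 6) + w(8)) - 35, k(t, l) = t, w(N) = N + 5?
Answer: -1139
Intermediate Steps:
w(N) = 5 + N
g = 33 (g = 9 - ((-2 + (5 + 8)) - 35) = 9 - ((-2 + 13) - 35) = 9 - (11 - 35) = 9 - 1*(-24) = 9 + 24 = 33)
((-2 - 6)*2 + g)*(-67) = ((-2 - 6)*2 + 33)*(-67) = (-8*2 + 33)*(-67) = (-16 + 33)*(-67) = 17*(-67) = -1139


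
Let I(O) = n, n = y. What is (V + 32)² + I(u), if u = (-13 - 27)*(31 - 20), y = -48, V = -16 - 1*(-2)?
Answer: 276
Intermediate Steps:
V = -14 (V = -16 + 2 = -14)
n = -48
u = -440 (u = -40*11 = -440)
I(O) = -48
(V + 32)² + I(u) = (-14 + 32)² - 48 = 18² - 48 = 324 - 48 = 276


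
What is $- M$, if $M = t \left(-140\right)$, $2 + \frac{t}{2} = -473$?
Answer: $-133000$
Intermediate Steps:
$t = -950$ ($t = -4 + 2 \left(-473\right) = -4 - 946 = -950$)
$M = 133000$ ($M = \left(-950\right) \left(-140\right) = 133000$)
$- M = \left(-1\right) 133000 = -133000$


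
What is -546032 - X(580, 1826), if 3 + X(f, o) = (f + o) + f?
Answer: -549015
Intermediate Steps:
X(f, o) = -3 + o + 2*f (X(f, o) = -3 + ((f + o) + f) = -3 + (o + 2*f) = -3 + o + 2*f)
-546032 - X(580, 1826) = -546032 - (-3 + 1826 + 2*580) = -546032 - (-3 + 1826 + 1160) = -546032 - 1*2983 = -546032 - 2983 = -549015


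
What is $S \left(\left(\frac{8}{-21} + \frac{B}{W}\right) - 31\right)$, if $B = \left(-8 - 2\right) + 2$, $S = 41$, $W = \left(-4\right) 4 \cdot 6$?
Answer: $- \frac{107789}{84} \approx -1283.2$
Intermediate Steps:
$W = -96$ ($W = \left(-16\right) 6 = -96$)
$B = -8$ ($B = -10 + 2 = -8$)
$S \left(\left(\frac{8}{-21} + \frac{B}{W}\right) - 31\right) = 41 \left(\left(\frac{8}{-21} - \frac{8}{-96}\right) - 31\right) = 41 \left(\left(8 \left(- \frac{1}{21}\right) - - \frac{1}{12}\right) - 31\right) = 41 \left(\left(- \frac{8}{21} + \frac{1}{12}\right) - 31\right) = 41 \left(- \frac{25}{84} - 31\right) = 41 \left(- \frac{2629}{84}\right) = - \frac{107789}{84}$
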